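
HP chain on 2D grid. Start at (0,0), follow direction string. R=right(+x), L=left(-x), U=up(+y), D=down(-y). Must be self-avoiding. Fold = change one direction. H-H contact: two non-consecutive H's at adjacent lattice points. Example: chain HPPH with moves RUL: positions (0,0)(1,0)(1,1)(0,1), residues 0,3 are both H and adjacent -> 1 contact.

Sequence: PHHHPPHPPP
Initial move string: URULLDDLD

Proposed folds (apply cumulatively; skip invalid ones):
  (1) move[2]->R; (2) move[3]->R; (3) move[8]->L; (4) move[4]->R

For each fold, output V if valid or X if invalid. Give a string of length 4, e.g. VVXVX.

Answer: XXVX

Derivation:
Initial: URULLDDLD -> [(0, 0), (0, 1), (1, 1), (1, 2), (0, 2), (-1, 2), (-1, 1), (-1, 0), (-2, 0), (-2, -1)]
Fold 1: move[2]->R => URRLLDDLD INVALID (collision), skipped
Fold 2: move[3]->R => URURLDDLD INVALID (collision), skipped
Fold 3: move[8]->L => URULLDDLL VALID
Fold 4: move[4]->R => URULRDDLL INVALID (collision), skipped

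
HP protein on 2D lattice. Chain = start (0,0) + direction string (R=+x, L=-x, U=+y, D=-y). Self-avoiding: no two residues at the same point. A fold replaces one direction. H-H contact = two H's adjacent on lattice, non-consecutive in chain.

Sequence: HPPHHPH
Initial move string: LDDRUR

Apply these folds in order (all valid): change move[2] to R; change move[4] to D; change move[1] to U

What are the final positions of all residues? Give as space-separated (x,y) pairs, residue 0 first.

Answer: (0,0) (-1,0) (-1,1) (0,1) (1,1) (1,0) (2,0)

Derivation:
Initial moves: LDDRUR
Fold: move[2]->R => LDRRUR (positions: [(0, 0), (-1, 0), (-1, -1), (0, -1), (1, -1), (1, 0), (2, 0)])
Fold: move[4]->D => LDRRDR (positions: [(0, 0), (-1, 0), (-1, -1), (0, -1), (1, -1), (1, -2), (2, -2)])
Fold: move[1]->U => LURRDR (positions: [(0, 0), (-1, 0), (-1, 1), (0, 1), (1, 1), (1, 0), (2, 0)])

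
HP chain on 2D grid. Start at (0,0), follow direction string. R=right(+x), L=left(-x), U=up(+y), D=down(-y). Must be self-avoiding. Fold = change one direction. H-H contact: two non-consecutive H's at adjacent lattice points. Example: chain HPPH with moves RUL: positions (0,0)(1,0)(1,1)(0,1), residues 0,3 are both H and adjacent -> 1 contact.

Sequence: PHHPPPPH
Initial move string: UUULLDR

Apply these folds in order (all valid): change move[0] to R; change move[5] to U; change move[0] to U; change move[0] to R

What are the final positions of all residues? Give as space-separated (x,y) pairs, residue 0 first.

Initial moves: UUULLDR
Fold: move[0]->R => RUULLDR (positions: [(0, 0), (1, 0), (1, 1), (1, 2), (0, 2), (-1, 2), (-1, 1), (0, 1)])
Fold: move[5]->U => RUULLUR (positions: [(0, 0), (1, 0), (1, 1), (1, 2), (0, 2), (-1, 2), (-1, 3), (0, 3)])
Fold: move[0]->U => UUULLUR (positions: [(0, 0), (0, 1), (0, 2), (0, 3), (-1, 3), (-2, 3), (-2, 4), (-1, 4)])
Fold: move[0]->R => RUULLUR (positions: [(0, 0), (1, 0), (1, 1), (1, 2), (0, 2), (-1, 2), (-1, 3), (0, 3)])

Answer: (0,0) (1,0) (1,1) (1,2) (0,2) (-1,2) (-1,3) (0,3)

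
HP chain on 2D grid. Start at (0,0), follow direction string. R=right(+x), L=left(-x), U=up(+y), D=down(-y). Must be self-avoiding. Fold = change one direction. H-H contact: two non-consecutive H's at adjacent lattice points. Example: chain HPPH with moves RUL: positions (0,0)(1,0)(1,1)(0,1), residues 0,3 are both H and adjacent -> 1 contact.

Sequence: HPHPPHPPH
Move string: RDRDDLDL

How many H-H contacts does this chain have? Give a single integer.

Positions: [(0, 0), (1, 0), (1, -1), (2, -1), (2, -2), (2, -3), (1, -3), (1, -4), (0, -4)]
No H-H contacts found.

Answer: 0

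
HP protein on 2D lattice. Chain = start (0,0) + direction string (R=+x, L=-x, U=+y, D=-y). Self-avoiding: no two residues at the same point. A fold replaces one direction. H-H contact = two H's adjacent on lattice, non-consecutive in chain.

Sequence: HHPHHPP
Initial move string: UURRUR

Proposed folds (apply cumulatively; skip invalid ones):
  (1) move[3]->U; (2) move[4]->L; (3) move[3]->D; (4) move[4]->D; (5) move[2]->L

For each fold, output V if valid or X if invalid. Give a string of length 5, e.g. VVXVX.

Initial: UURRUR -> [(0, 0), (0, 1), (0, 2), (1, 2), (2, 2), (2, 3), (3, 3)]
Fold 1: move[3]->U => UURUUR VALID
Fold 2: move[4]->L => UURULR INVALID (collision), skipped
Fold 3: move[3]->D => UURDUR INVALID (collision), skipped
Fold 4: move[4]->D => UURUDR INVALID (collision), skipped
Fold 5: move[2]->L => UULUUR VALID

Answer: VXXXV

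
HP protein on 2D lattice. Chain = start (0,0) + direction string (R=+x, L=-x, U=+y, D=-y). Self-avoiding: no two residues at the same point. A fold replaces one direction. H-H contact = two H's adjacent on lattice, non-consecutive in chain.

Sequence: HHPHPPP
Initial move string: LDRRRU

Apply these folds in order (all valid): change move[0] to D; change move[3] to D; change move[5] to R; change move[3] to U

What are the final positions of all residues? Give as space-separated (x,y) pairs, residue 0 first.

Initial moves: LDRRRU
Fold: move[0]->D => DDRRRU (positions: [(0, 0), (0, -1), (0, -2), (1, -2), (2, -2), (3, -2), (3, -1)])
Fold: move[3]->D => DDRDRU (positions: [(0, 0), (0, -1), (0, -2), (1, -2), (1, -3), (2, -3), (2, -2)])
Fold: move[5]->R => DDRDRR (positions: [(0, 0), (0, -1), (0, -2), (1, -2), (1, -3), (2, -3), (3, -3)])
Fold: move[3]->U => DDRURR (positions: [(0, 0), (0, -1), (0, -2), (1, -2), (1, -1), (2, -1), (3, -1)])

Answer: (0,0) (0,-1) (0,-2) (1,-2) (1,-1) (2,-1) (3,-1)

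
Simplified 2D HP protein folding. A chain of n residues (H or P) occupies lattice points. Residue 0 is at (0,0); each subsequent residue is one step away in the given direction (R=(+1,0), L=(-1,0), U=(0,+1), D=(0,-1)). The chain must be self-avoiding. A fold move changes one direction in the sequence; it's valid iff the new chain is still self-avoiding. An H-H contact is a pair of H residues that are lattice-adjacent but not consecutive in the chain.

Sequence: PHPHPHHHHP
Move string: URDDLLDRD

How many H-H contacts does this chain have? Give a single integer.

Positions: [(0, 0), (0, 1), (1, 1), (1, 0), (1, -1), (0, -1), (-1, -1), (-1, -2), (0, -2), (0, -3)]
H-H contact: residue 5 @(0,-1) - residue 8 @(0, -2)

Answer: 1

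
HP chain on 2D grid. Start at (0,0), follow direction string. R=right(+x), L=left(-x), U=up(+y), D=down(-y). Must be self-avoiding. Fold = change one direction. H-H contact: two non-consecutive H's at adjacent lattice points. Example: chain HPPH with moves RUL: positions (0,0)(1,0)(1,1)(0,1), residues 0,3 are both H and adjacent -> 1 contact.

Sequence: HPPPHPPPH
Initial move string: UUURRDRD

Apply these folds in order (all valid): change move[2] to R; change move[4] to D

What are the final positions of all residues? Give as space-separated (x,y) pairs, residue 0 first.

Initial moves: UUURRDRD
Fold: move[2]->R => UURRRDRD (positions: [(0, 0), (0, 1), (0, 2), (1, 2), (2, 2), (3, 2), (3, 1), (4, 1), (4, 0)])
Fold: move[4]->D => UURRDDRD (positions: [(0, 0), (0, 1), (0, 2), (1, 2), (2, 2), (2, 1), (2, 0), (3, 0), (3, -1)])

Answer: (0,0) (0,1) (0,2) (1,2) (2,2) (2,1) (2,0) (3,0) (3,-1)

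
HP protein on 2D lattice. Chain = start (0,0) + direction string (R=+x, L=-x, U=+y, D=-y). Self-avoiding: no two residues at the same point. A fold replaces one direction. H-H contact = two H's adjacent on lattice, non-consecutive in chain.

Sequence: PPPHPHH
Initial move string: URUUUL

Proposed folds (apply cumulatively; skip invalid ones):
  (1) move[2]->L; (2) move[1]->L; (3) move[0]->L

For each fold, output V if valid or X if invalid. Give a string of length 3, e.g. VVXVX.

Answer: XVV

Derivation:
Initial: URUUUL -> [(0, 0), (0, 1), (1, 1), (1, 2), (1, 3), (1, 4), (0, 4)]
Fold 1: move[2]->L => URLUUL INVALID (collision), skipped
Fold 2: move[1]->L => ULUUUL VALID
Fold 3: move[0]->L => LLUUUL VALID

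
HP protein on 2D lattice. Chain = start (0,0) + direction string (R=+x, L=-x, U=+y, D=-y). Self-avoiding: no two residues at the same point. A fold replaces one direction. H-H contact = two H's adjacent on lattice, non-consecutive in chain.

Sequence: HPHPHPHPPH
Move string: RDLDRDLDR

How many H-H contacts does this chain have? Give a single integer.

Answer: 1

Derivation:
Positions: [(0, 0), (1, 0), (1, -1), (0, -1), (0, -2), (1, -2), (1, -3), (0, -3), (0, -4), (1, -4)]
H-H contact: residue 6 @(1,-3) - residue 9 @(1, -4)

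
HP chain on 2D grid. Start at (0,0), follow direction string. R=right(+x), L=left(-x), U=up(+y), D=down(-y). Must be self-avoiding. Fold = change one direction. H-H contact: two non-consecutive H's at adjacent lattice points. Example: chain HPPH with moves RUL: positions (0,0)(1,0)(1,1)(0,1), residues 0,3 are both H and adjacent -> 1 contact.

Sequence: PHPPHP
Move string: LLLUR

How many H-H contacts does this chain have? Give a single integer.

Positions: [(0, 0), (-1, 0), (-2, 0), (-3, 0), (-3, 1), (-2, 1)]
No H-H contacts found.

Answer: 0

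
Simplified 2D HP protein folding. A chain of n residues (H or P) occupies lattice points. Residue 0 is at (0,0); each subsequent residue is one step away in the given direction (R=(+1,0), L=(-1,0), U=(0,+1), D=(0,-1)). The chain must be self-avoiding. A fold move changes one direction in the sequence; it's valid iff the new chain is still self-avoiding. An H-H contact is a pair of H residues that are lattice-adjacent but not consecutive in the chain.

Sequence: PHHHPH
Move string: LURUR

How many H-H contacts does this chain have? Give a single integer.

Positions: [(0, 0), (-1, 0), (-1, 1), (0, 1), (0, 2), (1, 2)]
No H-H contacts found.

Answer: 0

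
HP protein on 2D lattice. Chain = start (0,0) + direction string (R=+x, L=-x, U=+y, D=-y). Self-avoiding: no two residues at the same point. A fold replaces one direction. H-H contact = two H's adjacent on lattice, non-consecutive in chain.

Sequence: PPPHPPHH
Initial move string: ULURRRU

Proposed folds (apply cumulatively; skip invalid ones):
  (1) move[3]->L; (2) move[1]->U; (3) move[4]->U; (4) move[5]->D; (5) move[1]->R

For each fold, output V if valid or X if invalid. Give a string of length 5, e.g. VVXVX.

Answer: XVVXV

Derivation:
Initial: ULURRRU -> [(0, 0), (0, 1), (-1, 1), (-1, 2), (0, 2), (1, 2), (2, 2), (2, 3)]
Fold 1: move[3]->L => ULULRRU INVALID (collision), skipped
Fold 2: move[1]->U => UUURRRU VALID
Fold 3: move[4]->U => UUURURU VALID
Fold 4: move[5]->D => UUURUDU INVALID (collision), skipped
Fold 5: move[1]->R => URURURU VALID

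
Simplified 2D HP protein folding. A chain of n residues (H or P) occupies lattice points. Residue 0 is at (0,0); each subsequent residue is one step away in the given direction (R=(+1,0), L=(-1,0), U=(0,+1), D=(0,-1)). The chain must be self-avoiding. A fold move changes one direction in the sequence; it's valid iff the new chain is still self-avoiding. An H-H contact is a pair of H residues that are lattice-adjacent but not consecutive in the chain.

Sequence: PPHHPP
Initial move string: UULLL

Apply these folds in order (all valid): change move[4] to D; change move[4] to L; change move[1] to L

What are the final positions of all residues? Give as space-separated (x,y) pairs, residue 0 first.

Answer: (0,0) (0,1) (-1,1) (-2,1) (-3,1) (-4,1)

Derivation:
Initial moves: UULLL
Fold: move[4]->D => UULLD (positions: [(0, 0), (0, 1), (0, 2), (-1, 2), (-2, 2), (-2, 1)])
Fold: move[4]->L => UULLL (positions: [(0, 0), (0, 1), (0, 2), (-1, 2), (-2, 2), (-3, 2)])
Fold: move[1]->L => ULLLL (positions: [(0, 0), (0, 1), (-1, 1), (-2, 1), (-3, 1), (-4, 1)])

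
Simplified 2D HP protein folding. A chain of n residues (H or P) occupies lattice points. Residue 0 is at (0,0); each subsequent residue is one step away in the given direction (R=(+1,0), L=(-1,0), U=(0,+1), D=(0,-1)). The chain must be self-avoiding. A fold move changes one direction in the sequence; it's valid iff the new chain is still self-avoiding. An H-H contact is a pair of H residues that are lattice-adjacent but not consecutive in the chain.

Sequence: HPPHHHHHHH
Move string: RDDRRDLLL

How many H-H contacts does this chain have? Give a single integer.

Answer: 2

Derivation:
Positions: [(0, 0), (1, 0), (1, -1), (1, -2), (2, -2), (3, -2), (3, -3), (2, -3), (1, -3), (0, -3)]
H-H contact: residue 3 @(1,-2) - residue 8 @(1, -3)
H-H contact: residue 4 @(2,-2) - residue 7 @(2, -3)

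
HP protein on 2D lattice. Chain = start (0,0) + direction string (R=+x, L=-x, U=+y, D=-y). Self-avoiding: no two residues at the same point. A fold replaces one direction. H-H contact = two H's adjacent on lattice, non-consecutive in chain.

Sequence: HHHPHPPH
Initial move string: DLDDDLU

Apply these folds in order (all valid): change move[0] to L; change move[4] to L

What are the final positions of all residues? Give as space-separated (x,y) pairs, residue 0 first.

Answer: (0,0) (-1,0) (-2,0) (-2,-1) (-2,-2) (-3,-2) (-4,-2) (-4,-1)

Derivation:
Initial moves: DLDDDLU
Fold: move[0]->L => LLDDDLU (positions: [(0, 0), (-1, 0), (-2, 0), (-2, -1), (-2, -2), (-2, -3), (-3, -3), (-3, -2)])
Fold: move[4]->L => LLDDLLU (positions: [(0, 0), (-1, 0), (-2, 0), (-2, -1), (-2, -2), (-3, -2), (-4, -2), (-4, -1)])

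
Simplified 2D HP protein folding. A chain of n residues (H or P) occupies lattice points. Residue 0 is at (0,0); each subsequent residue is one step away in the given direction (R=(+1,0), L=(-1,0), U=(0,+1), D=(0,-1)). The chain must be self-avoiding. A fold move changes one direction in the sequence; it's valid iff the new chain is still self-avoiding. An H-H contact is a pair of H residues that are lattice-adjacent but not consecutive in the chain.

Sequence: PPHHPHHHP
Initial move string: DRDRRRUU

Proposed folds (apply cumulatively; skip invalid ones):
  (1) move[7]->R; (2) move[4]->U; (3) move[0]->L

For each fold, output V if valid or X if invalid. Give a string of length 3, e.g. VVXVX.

Initial: DRDRRRUU -> [(0, 0), (0, -1), (1, -1), (1, -2), (2, -2), (3, -2), (4, -2), (4, -1), (4, 0)]
Fold 1: move[7]->R => DRDRRRUR VALID
Fold 2: move[4]->U => DRDRURUR VALID
Fold 3: move[0]->L => LRDRURUR INVALID (collision), skipped

Answer: VVX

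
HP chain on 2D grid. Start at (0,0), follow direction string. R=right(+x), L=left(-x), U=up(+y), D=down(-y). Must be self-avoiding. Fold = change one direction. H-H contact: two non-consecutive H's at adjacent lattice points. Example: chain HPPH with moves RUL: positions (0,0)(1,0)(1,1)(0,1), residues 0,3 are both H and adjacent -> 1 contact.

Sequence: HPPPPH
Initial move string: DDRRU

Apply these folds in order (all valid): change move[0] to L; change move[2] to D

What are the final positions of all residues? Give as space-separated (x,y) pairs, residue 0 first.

Initial moves: DDRRU
Fold: move[0]->L => LDRRU (positions: [(0, 0), (-1, 0), (-1, -1), (0, -1), (1, -1), (1, 0)])
Fold: move[2]->D => LDDRU (positions: [(0, 0), (-1, 0), (-1, -1), (-1, -2), (0, -2), (0, -1)])

Answer: (0,0) (-1,0) (-1,-1) (-1,-2) (0,-2) (0,-1)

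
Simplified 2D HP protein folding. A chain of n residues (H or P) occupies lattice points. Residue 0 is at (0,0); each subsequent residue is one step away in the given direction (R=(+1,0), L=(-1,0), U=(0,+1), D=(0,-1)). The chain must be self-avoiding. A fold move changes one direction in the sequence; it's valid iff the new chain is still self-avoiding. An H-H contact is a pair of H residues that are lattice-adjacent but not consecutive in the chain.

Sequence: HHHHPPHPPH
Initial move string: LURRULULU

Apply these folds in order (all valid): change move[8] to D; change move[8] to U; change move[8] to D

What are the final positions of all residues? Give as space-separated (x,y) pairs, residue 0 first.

Initial moves: LURRULULU
Fold: move[8]->D => LURRULULD (positions: [(0, 0), (-1, 0), (-1, 1), (0, 1), (1, 1), (1, 2), (0, 2), (0, 3), (-1, 3), (-1, 2)])
Fold: move[8]->U => LURRULULU (positions: [(0, 0), (-1, 0), (-1, 1), (0, 1), (1, 1), (1, 2), (0, 2), (0, 3), (-1, 3), (-1, 4)])
Fold: move[8]->D => LURRULULD (positions: [(0, 0), (-1, 0), (-1, 1), (0, 1), (1, 1), (1, 2), (0, 2), (0, 3), (-1, 3), (-1, 2)])

Answer: (0,0) (-1,0) (-1,1) (0,1) (1,1) (1,2) (0,2) (0,3) (-1,3) (-1,2)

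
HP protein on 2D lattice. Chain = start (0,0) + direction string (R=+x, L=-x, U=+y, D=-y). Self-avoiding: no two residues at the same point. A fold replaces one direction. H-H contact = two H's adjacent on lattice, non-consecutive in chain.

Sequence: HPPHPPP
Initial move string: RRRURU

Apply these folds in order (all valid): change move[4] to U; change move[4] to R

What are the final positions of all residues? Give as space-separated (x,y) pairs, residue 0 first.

Answer: (0,0) (1,0) (2,0) (3,0) (3,1) (4,1) (4,2)

Derivation:
Initial moves: RRRURU
Fold: move[4]->U => RRRUUU (positions: [(0, 0), (1, 0), (2, 0), (3, 0), (3, 1), (3, 2), (3, 3)])
Fold: move[4]->R => RRRURU (positions: [(0, 0), (1, 0), (2, 0), (3, 0), (3, 1), (4, 1), (4, 2)])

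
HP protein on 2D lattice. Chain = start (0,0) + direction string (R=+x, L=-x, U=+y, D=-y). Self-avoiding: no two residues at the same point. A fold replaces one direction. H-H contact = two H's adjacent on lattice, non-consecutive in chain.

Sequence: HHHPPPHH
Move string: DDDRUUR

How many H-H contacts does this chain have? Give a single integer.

Answer: 1

Derivation:
Positions: [(0, 0), (0, -1), (0, -2), (0, -3), (1, -3), (1, -2), (1, -1), (2, -1)]
H-H contact: residue 1 @(0,-1) - residue 6 @(1, -1)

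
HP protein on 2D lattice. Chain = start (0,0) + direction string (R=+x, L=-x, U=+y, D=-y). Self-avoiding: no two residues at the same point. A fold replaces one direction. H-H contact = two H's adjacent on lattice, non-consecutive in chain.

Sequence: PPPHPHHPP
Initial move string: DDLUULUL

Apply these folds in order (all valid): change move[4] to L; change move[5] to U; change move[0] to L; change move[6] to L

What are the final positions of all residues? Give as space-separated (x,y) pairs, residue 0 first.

Initial moves: DDLUULUL
Fold: move[4]->L => DDLULLUL (positions: [(0, 0), (0, -1), (0, -2), (-1, -2), (-1, -1), (-2, -1), (-3, -1), (-3, 0), (-4, 0)])
Fold: move[5]->U => DDLULUUL (positions: [(0, 0), (0, -1), (0, -2), (-1, -2), (-1, -1), (-2, -1), (-2, 0), (-2, 1), (-3, 1)])
Fold: move[0]->L => LDLULUUL (positions: [(0, 0), (-1, 0), (-1, -1), (-2, -1), (-2, 0), (-3, 0), (-3, 1), (-3, 2), (-4, 2)])
Fold: move[6]->L => LDLULULL (positions: [(0, 0), (-1, 0), (-1, -1), (-2, -1), (-2, 0), (-3, 0), (-3, 1), (-4, 1), (-5, 1)])

Answer: (0,0) (-1,0) (-1,-1) (-2,-1) (-2,0) (-3,0) (-3,1) (-4,1) (-5,1)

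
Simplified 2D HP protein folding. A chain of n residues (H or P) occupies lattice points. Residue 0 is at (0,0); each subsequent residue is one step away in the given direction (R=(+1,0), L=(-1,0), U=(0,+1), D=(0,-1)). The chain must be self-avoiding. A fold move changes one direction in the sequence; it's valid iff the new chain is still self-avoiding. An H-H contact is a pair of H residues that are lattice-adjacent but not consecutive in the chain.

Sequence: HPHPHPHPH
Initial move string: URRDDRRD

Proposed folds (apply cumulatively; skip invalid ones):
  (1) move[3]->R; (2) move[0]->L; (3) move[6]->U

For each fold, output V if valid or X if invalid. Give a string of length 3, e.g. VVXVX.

Answer: VXX

Derivation:
Initial: URRDDRRD -> [(0, 0), (0, 1), (1, 1), (2, 1), (2, 0), (2, -1), (3, -1), (4, -1), (4, -2)]
Fold 1: move[3]->R => URRRDRRD VALID
Fold 2: move[0]->L => LRRRDRRD INVALID (collision), skipped
Fold 3: move[6]->U => URRRDRUD INVALID (collision), skipped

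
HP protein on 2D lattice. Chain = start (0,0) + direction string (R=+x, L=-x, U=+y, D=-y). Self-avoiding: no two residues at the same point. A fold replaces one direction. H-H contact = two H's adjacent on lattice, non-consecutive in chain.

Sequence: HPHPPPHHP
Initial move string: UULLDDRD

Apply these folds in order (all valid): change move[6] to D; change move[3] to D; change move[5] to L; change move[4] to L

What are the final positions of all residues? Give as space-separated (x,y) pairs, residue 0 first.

Answer: (0,0) (0,1) (0,2) (-1,2) (-1,1) (-2,1) (-3,1) (-3,0) (-3,-1)

Derivation:
Initial moves: UULLDDRD
Fold: move[6]->D => UULLDDDD (positions: [(0, 0), (0, 1), (0, 2), (-1, 2), (-2, 2), (-2, 1), (-2, 0), (-2, -1), (-2, -2)])
Fold: move[3]->D => UULDDDDD (positions: [(0, 0), (0, 1), (0, 2), (-1, 2), (-1, 1), (-1, 0), (-1, -1), (-1, -2), (-1, -3)])
Fold: move[5]->L => UULDDLDD (positions: [(0, 0), (0, 1), (0, 2), (-1, 2), (-1, 1), (-1, 0), (-2, 0), (-2, -1), (-2, -2)])
Fold: move[4]->L => UULDLLDD (positions: [(0, 0), (0, 1), (0, 2), (-1, 2), (-1, 1), (-2, 1), (-3, 1), (-3, 0), (-3, -1)])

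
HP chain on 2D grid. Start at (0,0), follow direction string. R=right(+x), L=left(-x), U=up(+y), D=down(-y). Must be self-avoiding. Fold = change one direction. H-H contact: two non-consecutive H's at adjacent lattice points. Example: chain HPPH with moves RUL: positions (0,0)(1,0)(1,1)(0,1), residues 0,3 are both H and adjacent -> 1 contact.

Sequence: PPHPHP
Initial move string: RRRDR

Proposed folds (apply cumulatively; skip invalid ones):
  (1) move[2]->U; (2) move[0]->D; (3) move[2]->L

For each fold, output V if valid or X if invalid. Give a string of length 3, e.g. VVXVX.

Answer: XVX

Derivation:
Initial: RRRDR -> [(0, 0), (1, 0), (2, 0), (3, 0), (3, -1), (4, -1)]
Fold 1: move[2]->U => RRUDR INVALID (collision), skipped
Fold 2: move[0]->D => DRRDR VALID
Fold 3: move[2]->L => DRLDR INVALID (collision), skipped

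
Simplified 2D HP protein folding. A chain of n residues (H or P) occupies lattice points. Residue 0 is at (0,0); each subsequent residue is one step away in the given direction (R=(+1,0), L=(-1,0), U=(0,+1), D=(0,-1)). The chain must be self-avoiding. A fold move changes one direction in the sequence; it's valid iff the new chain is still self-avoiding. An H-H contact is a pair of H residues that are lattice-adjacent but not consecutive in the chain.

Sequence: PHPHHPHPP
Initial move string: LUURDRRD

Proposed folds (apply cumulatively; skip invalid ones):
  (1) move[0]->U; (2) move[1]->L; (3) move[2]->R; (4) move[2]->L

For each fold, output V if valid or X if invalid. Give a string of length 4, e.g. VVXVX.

Answer: VXVX

Derivation:
Initial: LUURDRRD -> [(0, 0), (-1, 0), (-1, 1), (-1, 2), (0, 2), (0, 1), (1, 1), (2, 1), (2, 0)]
Fold 1: move[0]->U => UUURDRRD VALID
Fold 2: move[1]->L => ULURDRRD INVALID (collision), skipped
Fold 3: move[2]->R => UURRDRRD VALID
Fold 4: move[2]->L => UULRDRRD INVALID (collision), skipped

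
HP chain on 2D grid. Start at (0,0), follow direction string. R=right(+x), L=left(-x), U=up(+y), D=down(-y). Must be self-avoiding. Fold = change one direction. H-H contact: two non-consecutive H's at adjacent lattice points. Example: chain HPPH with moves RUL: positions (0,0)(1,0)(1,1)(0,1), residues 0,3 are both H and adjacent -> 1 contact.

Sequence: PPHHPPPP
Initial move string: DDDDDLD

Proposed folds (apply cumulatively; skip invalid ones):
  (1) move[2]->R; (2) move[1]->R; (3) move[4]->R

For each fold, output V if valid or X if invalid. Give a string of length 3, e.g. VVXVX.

Answer: VVX

Derivation:
Initial: DDDDDLD -> [(0, 0), (0, -1), (0, -2), (0, -3), (0, -4), (0, -5), (-1, -5), (-1, -6)]
Fold 1: move[2]->R => DDRDDLD VALID
Fold 2: move[1]->R => DRRDDLD VALID
Fold 3: move[4]->R => DRRDRLD INVALID (collision), skipped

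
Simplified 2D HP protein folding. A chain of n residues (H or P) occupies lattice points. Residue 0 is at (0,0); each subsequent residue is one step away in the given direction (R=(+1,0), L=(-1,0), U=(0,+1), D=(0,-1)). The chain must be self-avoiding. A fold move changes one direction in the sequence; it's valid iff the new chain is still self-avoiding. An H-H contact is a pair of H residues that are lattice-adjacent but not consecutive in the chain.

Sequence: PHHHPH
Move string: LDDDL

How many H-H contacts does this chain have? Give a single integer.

Positions: [(0, 0), (-1, 0), (-1, -1), (-1, -2), (-1, -3), (-2, -3)]
No H-H contacts found.

Answer: 0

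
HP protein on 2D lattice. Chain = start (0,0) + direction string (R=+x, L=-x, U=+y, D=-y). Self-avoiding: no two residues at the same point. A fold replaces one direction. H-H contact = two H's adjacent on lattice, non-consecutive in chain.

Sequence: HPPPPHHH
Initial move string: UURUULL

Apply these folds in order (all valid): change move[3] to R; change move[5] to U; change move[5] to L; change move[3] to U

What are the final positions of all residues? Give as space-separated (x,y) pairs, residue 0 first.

Initial moves: UURUULL
Fold: move[3]->R => UURRULL (positions: [(0, 0), (0, 1), (0, 2), (1, 2), (2, 2), (2, 3), (1, 3), (0, 3)])
Fold: move[5]->U => UURRUUL (positions: [(0, 0), (0, 1), (0, 2), (1, 2), (2, 2), (2, 3), (2, 4), (1, 4)])
Fold: move[5]->L => UURRULL (positions: [(0, 0), (0, 1), (0, 2), (1, 2), (2, 2), (2, 3), (1, 3), (0, 3)])
Fold: move[3]->U => UURUULL (positions: [(0, 0), (0, 1), (0, 2), (1, 2), (1, 3), (1, 4), (0, 4), (-1, 4)])

Answer: (0,0) (0,1) (0,2) (1,2) (1,3) (1,4) (0,4) (-1,4)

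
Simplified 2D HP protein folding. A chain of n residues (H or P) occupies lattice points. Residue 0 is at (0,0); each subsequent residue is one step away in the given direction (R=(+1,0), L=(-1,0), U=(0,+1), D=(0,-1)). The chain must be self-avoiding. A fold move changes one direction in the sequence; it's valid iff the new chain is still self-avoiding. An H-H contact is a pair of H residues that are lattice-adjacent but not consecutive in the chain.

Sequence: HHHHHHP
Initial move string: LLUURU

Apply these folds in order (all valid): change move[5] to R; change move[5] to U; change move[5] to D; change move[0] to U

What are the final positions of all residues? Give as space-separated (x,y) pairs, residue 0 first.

Answer: (0,0) (0,1) (-1,1) (-1,2) (-1,3) (0,3) (0,2)

Derivation:
Initial moves: LLUURU
Fold: move[5]->R => LLUURR (positions: [(0, 0), (-1, 0), (-2, 0), (-2, 1), (-2, 2), (-1, 2), (0, 2)])
Fold: move[5]->U => LLUURU (positions: [(0, 0), (-1, 0), (-2, 0), (-2, 1), (-2, 2), (-1, 2), (-1, 3)])
Fold: move[5]->D => LLUURD (positions: [(0, 0), (-1, 0), (-2, 0), (-2, 1), (-2, 2), (-1, 2), (-1, 1)])
Fold: move[0]->U => ULUURD (positions: [(0, 0), (0, 1), (-1, 1), (-1, 2), (-1, 3), (0, 3), (0, 2)])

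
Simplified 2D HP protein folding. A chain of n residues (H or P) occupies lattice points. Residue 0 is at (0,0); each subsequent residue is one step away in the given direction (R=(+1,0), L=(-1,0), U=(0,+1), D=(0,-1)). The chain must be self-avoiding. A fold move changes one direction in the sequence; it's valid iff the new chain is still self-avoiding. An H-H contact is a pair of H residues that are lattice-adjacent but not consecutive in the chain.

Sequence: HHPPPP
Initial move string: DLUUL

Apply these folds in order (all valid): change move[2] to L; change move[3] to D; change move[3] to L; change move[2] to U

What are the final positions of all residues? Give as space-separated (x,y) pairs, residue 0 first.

Answer: (0,0) (0,-1) (-1,-1) (-1,0) (-2,0) (-3,0)

Derivation:
Initial moves: DLUUL
Fold: move[2]->L => DLLUL (positions: [(0, 0), (0, -1), (-1, -1), (-2, -1), (-2, 0), (-3, 0)])
Fold: move[3]->D => DLLDL (positions: [(0, 0), (0, -1), (-1, -1), (-2, -1), (-2, -2), (-3, -2)])
Fold: move[3]->L => DLLLL (positions: [(0, 0), (0, -1), (-1, -1), (-2, -1), (-3, -1), (-4, -1)])
Fold: move[2]->U => DLULL (positions: [(0, 0), (0, -1), (-1, -1), (-1, 0), (-2, 0), (-3, 0)])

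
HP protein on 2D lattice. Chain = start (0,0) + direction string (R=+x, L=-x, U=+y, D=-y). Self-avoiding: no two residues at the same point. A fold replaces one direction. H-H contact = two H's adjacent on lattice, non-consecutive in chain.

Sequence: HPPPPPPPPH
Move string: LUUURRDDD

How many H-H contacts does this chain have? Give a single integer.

Positions: [(0, 0), (-1, 0), (-1, 1), (-1, 2), (-1, 3), (0, 3), (1, 3), (1, 2), (1, 1), (1, 0)]
H-H contact: residue 0 @(0,0) - residue 9 @(1, 0)

Answer: 1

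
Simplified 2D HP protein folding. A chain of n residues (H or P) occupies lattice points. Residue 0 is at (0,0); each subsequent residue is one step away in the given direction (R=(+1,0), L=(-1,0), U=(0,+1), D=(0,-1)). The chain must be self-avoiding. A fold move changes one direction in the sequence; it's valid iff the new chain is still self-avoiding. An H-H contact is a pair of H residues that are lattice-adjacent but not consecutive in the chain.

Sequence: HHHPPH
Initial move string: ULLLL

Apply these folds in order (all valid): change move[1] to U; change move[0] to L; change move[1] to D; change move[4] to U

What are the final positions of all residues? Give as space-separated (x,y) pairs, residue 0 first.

Initial moves: ULLLL
Fold: move[1]->U => UULLL (positions: [(0, 0), (0, 1), (0, 2), (-1, 2), (-2, 2), (-3, 2)])
Fold: move[0]->L => LULLL (positions: [(0, 0), (-1, 0), (-1, 1), (-2, 1), (-3, 1), (-4, 1)])
Fold: move[1]->D => LDLLL (positions: [(0, 0), (-1, 0), (-1, -1), (-2, -1), (-3, -1), (-4, -1)])
Fold: move[4]->U => LDLLU (positions: [(0, 0), (-1, 0), (-1, -1), (-2, -1), (-3, -1), (-3, 0)])

Answer: (0,0) (-1,0) (-1,-1) (-2,-1) (-3,-1) (-3,0)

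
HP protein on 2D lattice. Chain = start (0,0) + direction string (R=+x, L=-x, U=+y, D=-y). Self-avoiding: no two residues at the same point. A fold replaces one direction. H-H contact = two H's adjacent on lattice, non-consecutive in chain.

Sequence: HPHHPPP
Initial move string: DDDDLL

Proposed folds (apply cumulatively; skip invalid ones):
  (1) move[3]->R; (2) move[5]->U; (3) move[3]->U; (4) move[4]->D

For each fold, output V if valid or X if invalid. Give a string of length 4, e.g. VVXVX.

Answer: XVXX

Derivation:
Initial: DDDDLL -> [(0, 0), (0, -1), (0, -2), (0, -3), (0, -4), (-1, -4), (-2, -4)]
Fold 1: move[3]->R => DDDRLL INVALID (collision), skipped
Fold 2: move[5]->U => DDDDLU VALID
Fold 3: move[3]->U => DDDULU INVALID (collision), skipped
Fold 4: move[4]->D => DDDDDU INVALID (collision), skipped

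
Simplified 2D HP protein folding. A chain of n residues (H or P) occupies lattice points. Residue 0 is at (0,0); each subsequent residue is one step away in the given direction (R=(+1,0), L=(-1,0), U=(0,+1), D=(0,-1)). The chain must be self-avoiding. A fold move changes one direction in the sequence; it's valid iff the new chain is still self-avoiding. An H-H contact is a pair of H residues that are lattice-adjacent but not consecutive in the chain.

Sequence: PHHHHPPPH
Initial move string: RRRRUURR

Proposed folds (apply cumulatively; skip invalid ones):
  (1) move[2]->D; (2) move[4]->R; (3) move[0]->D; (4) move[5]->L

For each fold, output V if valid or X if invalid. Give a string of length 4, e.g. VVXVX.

Initial: RRRRUURR -> [(0, 0), (1, 0), (2, 0), (3, 0), (4, 0), (4, 1), (4, 2), (5, 2), (6, 2)]
Fold 1: move[2]->D => RRDRUURR VALID
Fold 2: move[4]->R => RRDRRURR VALID
Fold 3: move[0]->D => DRDRRURR VALID
Fold 4: move[5]->L => DRDRRLRR INVALID (collision), skipped

Answer: VVVX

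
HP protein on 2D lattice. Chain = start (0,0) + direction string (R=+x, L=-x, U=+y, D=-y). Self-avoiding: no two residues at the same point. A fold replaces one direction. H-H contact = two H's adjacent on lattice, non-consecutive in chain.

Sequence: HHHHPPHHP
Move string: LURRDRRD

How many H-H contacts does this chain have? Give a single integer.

Positions: [(0, 0), (-1, 0), (-1, 1), (0, 1), (1, 1), (1, 0), (2, 0), (3, 0), (3, -1)]
H-H contact: residue 0 @(0,0) - residue 3 @(0, 1)

Answer: 1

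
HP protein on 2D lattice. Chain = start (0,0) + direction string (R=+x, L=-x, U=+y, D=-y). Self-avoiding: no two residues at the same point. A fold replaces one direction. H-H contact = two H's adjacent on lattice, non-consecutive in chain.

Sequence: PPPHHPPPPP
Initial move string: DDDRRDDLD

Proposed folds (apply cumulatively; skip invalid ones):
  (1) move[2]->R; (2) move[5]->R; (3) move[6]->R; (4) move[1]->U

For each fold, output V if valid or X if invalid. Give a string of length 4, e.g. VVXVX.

Answer: VVXX

Derivation:
Initial: DDDRRDDLD -> [(0, 0), (0, -1), (0, -2), (0, -3), (1, -3), (2, -3), (2, -4), (2, -5), (1, -5), (1, -6)]
Fold 1: move[2]->R => DDRRRDDLD VALID
Fold 2: move[5]->R => DDRRRRDLD VALID
Fold 3: move[6]->R => DDRRRRRLD INVALID (collision), skipped
Fold 4: move[1]->U => DURRRRDLD INVALID (collision), skipped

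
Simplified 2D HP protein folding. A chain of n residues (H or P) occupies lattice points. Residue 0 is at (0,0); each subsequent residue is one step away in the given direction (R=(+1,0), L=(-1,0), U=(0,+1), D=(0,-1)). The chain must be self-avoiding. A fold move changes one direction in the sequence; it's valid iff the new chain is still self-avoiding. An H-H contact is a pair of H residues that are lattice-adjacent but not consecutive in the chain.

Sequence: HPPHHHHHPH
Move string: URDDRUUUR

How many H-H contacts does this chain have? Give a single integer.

Positions: [(0, 0), (0, 1), (1, 1), (1, 0), (1, -1), (2, -1), (2, 0), (2, 1), (2, 2), (3, 2)]
H-H contact: residue 0 @(0,0) - residue 3 @(1, 0)
H-H contact: residue 3 @(1,0) - residue 6 @(2, 0)

Answer: 2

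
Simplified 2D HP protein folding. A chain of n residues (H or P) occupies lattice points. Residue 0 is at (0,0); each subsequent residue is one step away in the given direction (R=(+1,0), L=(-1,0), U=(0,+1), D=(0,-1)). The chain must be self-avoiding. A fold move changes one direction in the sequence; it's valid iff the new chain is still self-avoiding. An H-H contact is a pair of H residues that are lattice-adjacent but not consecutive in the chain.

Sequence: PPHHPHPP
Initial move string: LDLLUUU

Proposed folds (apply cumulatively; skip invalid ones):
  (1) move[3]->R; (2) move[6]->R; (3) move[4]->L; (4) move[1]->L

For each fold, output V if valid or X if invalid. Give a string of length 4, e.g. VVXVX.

Initial: LDLLUUU -> [(0, 0), (-1, 0), (-1, -1), (-2, -1), (-3, -1), (-3, 0), (-3, 1), (-3, 2)]
Fold 1: move[3]->R => LDLRUUU INVALID (collision), skipped
Fold 2: move[6]->R => LDLLUUR VALID
Fold 3: move[4]->L => LDLLLUR VALID
Fold 4: move[1]->L => LLLLLUR VALID

Answer: XVVV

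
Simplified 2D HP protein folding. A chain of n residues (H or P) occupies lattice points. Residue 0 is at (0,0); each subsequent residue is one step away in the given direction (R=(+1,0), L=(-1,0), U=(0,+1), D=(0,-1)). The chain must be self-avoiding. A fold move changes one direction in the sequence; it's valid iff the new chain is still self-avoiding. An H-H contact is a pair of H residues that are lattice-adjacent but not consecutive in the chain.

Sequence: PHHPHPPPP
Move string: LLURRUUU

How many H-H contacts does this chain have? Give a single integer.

Positions: [(0, 0), (-1, 0), (-2, 0), (-2, 1), (-1, 1), (0, 1), (0, 2), (0, 3), (0, 4)]
H-H contact: residue 1 @(-1,0) - residue 4 @(-1, 1)

Answer: 1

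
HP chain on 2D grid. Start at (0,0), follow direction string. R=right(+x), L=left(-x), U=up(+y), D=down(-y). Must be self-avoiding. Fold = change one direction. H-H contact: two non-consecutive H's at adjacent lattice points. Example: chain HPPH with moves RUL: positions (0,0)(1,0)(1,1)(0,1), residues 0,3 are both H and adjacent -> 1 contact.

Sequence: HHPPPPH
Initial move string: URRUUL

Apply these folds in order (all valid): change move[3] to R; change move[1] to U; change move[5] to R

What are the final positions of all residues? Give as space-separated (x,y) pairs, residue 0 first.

Answer: (0,0) (0,1) (0,2) (1,2) (2,2) (2,3) (3,3)

Derivation:
Initial moves: URRUUL
Fold: move[3]->R => URRRUL (positions: [(0, 0), (0, 1), (1, 1), (2, 1), (3, 1), (3, 2), (2, 2)])
Fold: move[1]->U => UURRUL (positions: [(0, 0), (0, 1), (0, 2), (1, 2), (2, 2), (2, 3), (1, 3)])
Fold: move[5]->R => UURRUR (positions: [(0, 0), (0, 1), (0, 2), (1, 2), (2, 2), (2, 3), (3, 3)])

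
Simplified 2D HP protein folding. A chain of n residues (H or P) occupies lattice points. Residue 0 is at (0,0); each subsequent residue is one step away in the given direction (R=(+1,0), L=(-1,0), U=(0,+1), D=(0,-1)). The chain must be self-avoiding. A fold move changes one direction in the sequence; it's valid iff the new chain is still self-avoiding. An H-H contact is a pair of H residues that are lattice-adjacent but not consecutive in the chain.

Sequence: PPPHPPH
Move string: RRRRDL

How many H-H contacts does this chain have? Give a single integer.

Answer: 1

Derivation:
Positions: [(0, 0), (1, 0), (2, 0), (3, 0), (4, 0), (4, -1), (3, -1)]
H-H contact: residue 3 @(3,0) - residue 6 @(3, -1)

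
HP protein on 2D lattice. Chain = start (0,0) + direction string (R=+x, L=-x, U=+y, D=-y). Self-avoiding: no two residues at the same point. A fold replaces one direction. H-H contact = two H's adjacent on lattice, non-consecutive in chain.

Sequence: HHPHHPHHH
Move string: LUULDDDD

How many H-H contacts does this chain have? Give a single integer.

Positions: [(0, 0), (-1, 0), (-1, 1), (-1, 2), (-2, 2), (-2, 1), (-2, 0), (-2, -1), (-2, -2)]
H-H contact: residue 1 @(-1,0) - residue 6 @(-2, 0)

Answer: 1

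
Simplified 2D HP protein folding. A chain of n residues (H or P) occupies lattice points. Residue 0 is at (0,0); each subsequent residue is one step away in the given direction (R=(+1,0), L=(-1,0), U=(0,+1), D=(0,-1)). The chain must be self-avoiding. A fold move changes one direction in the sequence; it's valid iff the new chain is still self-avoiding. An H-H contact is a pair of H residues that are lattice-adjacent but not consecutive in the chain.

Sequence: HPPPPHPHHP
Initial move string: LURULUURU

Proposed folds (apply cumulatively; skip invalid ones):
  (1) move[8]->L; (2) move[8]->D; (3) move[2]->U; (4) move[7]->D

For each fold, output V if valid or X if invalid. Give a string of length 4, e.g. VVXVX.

Answer: XVVX

Derivation:
Initial: LURULUURU -> [(0, 0), (-1, 0), (-1, 1), (0, 1), (0, 2), (-1, 2), (-1, 3), (-1, 4), (0, 4), (0, 5)]
Fold 1: move[8]->L => LURULUURL INVALID (collision), skipped
Fold 2: move[8]->D => LURULUURD VALID
Fold 3: move[2]->U => LUUULUURD VALID
Fold 4: move[7]->D => LUUULUUDD INVALID (collision), skipped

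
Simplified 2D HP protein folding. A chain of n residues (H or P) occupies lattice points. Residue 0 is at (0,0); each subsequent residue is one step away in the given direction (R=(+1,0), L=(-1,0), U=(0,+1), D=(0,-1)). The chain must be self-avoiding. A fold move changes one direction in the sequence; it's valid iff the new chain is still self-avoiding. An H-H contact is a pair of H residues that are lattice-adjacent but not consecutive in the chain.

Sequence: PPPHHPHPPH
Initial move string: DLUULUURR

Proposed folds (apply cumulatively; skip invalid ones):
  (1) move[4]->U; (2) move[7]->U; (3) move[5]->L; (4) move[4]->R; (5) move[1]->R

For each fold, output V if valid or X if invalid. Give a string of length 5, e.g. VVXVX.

Initial: DLUULUURR -> [(0, 0), (0, -1), (-1, -1), (-1, 0), (-1, 1), (-2, 1), (-2, 2), (-2, 3), (-1, 3), (0, 3)]
Fold 1: move[4]->U => DLUUUUURR VALID
Fold 2: move[7]->U => DLUUUUUUR VALID
Fold 3: move[5]->L => DLUUULUUR VALID
Fold 4: move[4]->R => DLUURLUUR INVALID (collision), skipped
Fold 5: move[1]->R => DRUUULUUR VALID

Answer: VVVXV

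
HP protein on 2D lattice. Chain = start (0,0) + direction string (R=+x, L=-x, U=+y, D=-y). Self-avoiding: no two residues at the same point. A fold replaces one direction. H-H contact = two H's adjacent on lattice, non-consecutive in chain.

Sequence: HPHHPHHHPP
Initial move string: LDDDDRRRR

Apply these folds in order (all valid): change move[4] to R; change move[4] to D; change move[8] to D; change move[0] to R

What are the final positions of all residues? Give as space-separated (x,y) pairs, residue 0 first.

Answer: (0,0) (1,0) (1,-1) (1,-2) (1,-3) (1,-4) (2,-4) (3,-4) (4,-4) (4,-5)

Derivation:
Initial moves: LDDDDRRRR
Fold: move[4]->R => LDDDRRRRR (positions: [(0, 0), (-1, 0), (-1, -1), (-1, -2), (-1, -3), (0, -3), (1, -3), (2, -3), (3, -3), (4, -3)])
Fold: move[4]->D => LDDDDRRRR (positions: [(0, 0), (-1, 0), (-1, -1), (-1, -2), (-1, -3), (-1, -4), (0, -4), (1, -4), (2, -4), (3, -4)])
Fold: move[8]->D => LDDDDRRRD (positions: [(0, 0), (-1, 0), (-1, -1), (-1, -2), (-1, -3), (-1, -4), (0, -4), (1, -4), (2, -4), (2, -5)])
Fold: move[0]->R => RDDDDRRRD (positions: [(0, 0), (1, 0), (1, -1), (1, -2), (1, -3), (1, -4), (2, -4), (3, -4), (4, -4), (4, -5)])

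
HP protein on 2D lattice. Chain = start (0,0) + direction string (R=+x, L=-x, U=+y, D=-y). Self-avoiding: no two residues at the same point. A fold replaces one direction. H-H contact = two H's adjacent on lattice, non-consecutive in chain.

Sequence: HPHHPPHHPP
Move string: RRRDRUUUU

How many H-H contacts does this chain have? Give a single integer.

Answer: 1

Derivation:
Positions: [(0, 0), (1, 0), (2, 0), (3, 0), (3, -1), (4, -1), (4, 0), (4, 1), (4, 2), (4, 3)]
H-H contact: residue 3 @(3,0) - residue 6 @(4, 0)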